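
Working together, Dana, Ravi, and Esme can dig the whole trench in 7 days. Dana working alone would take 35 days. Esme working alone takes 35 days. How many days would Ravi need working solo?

35/3 days

Combined rate is 1/7 per day.
Known contribution: 1/35 + 1/35 = (1 + 1)/35 = 2/35 per day.
So Ravi's rate is 1/7 − 2/35 = 3/35, meaning 35/3 days alone.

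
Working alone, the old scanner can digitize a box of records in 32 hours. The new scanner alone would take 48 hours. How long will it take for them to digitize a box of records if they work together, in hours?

96/5 hours

Combined rate: 1/32 + 1/48 = (3 + 2)/96 = 5/96 per hour.
Time = 1 ÷ (5/96) = 96/5 hours.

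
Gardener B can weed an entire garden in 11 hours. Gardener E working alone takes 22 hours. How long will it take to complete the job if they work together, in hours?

22/3 hours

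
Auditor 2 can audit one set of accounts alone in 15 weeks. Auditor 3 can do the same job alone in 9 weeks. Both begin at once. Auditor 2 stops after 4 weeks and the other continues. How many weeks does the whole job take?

33/5 weeks

In the first 4 weeks the combined rate is 8/45, so 32/45 of the job is done, leaving 13/45.
After Auditor 2 leaves the rate is 1/9 per week; the remaining 13/45 takes 13/5 weeks.
Total = 4 + 13/5 = 33/5 weeks.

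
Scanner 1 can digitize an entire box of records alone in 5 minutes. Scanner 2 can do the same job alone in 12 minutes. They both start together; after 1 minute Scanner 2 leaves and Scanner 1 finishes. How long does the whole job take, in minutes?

55/12 minutes

In the first 1 minute the combined rate is 17/60, so 17/60 of the job is done, leaving 43/60.
After Scanner 2 leaves the rate is 1/5 per minute; the remaining 43/60 takes 43/12 minutes.
Total = 1 + 43/12 = 55/12 minutes.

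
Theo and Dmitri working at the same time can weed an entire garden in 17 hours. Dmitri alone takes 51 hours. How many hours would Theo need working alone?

Combined rate is 1/17 per hour.
Known contribution: 1/51 per hour.
So Theo's rate is 1/17 − 1/51 = 2/51, meaning 51/2 hours alone.

51/2 hours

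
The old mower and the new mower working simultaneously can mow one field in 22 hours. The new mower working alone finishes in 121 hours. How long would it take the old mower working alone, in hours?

242/9 hours

Combined rate is 1/22 per hour.
Known contribution: 1/121 per hour.
So the old mower's rate is 1/22 − 1/121 = 9/242, meaning 242/9 hours alone.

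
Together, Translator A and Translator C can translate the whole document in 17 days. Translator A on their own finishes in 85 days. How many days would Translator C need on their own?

85/4 days

Combined rate is 1/17 per day.
Known contribution: 1/85 per day.
So Translator C's rate is 1/17 − 1/85 = 4/85, meaning 85/4 days alone.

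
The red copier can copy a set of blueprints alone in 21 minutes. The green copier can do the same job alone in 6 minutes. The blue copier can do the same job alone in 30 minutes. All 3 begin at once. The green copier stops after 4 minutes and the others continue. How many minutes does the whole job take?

In the first 4 minutes the combined rate is 26/105, so 104/105 of the job is done, leaving 1/105.
After the green copier leaves the rate is 17/210 per minute; the remaining 1/105 takes 2/17 minutes.
Total = 4 + 2/17 = 70/17 minutes.

70/17 minutes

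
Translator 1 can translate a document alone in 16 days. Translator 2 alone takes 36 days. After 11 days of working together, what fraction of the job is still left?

Combined rate: 1/16 + 1/36 = (9 + 4)/144 = 13/144 per day.
In 11 days they complete 11·13/144 = 143/144 of the job.
So 1/144 remains.

1/144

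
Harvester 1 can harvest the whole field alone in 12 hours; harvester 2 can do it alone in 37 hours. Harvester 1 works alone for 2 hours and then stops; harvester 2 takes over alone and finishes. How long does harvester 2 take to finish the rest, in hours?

185/6 hours

In 2 hours harvester 1 does 2/12 = 1/6 of the job, leaving 5/6.
Harvester 2 works at 1/37 per hour, so finishing takes 5/6 ÷ 1/37 = 185/6 hours.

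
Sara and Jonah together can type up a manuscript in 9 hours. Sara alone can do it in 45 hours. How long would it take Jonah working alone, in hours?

45/4 hours

Combined rate is 1/9 per hour.
Known contribution: 1/45 per hour.
So Jonah's rate is 1/9 − 1/45 = 4/45, meaning 45/4 hours alone.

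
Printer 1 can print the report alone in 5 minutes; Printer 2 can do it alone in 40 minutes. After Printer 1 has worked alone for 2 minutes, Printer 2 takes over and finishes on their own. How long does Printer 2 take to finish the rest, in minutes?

24 minutes

In 2 minutes Printer 1 does 2/5 of the job, leaving 3/5.
Printer 2 works at 1/40 per minute, so finishing takes 3/5 ÷ 1/40 = 24 minutes.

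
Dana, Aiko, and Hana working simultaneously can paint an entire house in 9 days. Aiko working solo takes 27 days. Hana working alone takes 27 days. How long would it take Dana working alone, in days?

Combined rate is 1/9 per day.
Known contribution: 1/27 + 1/27 = (1 + 1)/27 = 2/27 per day.
So Dana's rate is 1/9 − 2/27 = 1/27, meaning 27 days alone.

27 days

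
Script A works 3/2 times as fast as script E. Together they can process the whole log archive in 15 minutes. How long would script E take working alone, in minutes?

Let script E's rate be r; then script A's rate is (3/2)r, so together (3/2 + 1)r = (5/2)r = 1/15.
Thus r = 2/75 per minute.
Script E alone: 75/2 minutes; script A alone: 25 minutes.

75/2 minutes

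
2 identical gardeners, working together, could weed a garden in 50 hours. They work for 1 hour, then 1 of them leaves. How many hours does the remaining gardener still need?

98 hours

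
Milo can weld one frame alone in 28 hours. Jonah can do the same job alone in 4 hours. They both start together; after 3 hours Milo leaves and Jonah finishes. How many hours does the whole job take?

25/7 hours

In the first 3 hours the combined rate is 2/7, so 6/7 of the job is done, leaving 1/7.
After Milo leaves the rate is 1/4 per hour; the remaining 1/7 takes 4/7 hours.
Total = 3 + 4/7 = 25/7 hours.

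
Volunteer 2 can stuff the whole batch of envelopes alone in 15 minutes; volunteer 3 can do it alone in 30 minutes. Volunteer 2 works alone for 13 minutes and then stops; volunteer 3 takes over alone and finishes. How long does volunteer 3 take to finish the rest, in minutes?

4 minutes

In 13 minutes volunteer 2 does 13/15 of the job, leaving 2/15.
Volunteer 3 works at 1/30 per minute, so finishing takes 2/15 ÷ 1/30 = 4 minutes.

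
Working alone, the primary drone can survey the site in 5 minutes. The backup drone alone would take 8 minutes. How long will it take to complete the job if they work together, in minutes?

40/13 minutes

With two workers the combined time is the product over the sum: 5·8/(5+8) = 40/13 minutes.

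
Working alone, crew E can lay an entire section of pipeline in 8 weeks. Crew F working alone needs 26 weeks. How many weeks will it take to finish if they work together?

104/17 weeks

Combined rate: 1/8 + 1/26 = (13 + 4)/104 = 17/104 per week.
Time = 1 ÷ (17/104) = 104/17 weeks.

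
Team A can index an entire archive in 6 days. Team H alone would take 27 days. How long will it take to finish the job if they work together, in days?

54/11 days

Combined rate: 1/6 + 1/27 = (9 + 2)/54 = 11/54 per day.
Time = 1 ÷ (11/54) = 54/11 days.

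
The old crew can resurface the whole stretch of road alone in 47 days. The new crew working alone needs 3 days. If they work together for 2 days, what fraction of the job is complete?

100/141

Combined rate: 1/47 + 1/3 = (3 + 47)/141 = 50/141 per day.
In 2 days they complete 2·50/141 = 100/141 of the job.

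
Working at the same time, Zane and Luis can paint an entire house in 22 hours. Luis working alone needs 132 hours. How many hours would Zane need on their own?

Combined rate is 1/22 per hour.
Known contribution: 1/132 per hour.
So Zane's rate is 1/22 − 1/132 = 5/132, meaning 132/5 hours alone.

132/5 hours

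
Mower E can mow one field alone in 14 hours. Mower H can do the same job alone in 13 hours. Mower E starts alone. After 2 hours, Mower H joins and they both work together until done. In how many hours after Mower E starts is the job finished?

In the first 2 hours Mower E alone does 2/14 = 1/7 of the job, leaving 6/7.
Once everyone is working, combined rate: 1/14 + 1/13 = (13 + 14)/182 = 27/182 per hour.
Remaining 6/7 at 27/182 per hour takes 52/9 hours.
Total from the start = 2 + 52/9 = 70/9 hours.

70/9 hours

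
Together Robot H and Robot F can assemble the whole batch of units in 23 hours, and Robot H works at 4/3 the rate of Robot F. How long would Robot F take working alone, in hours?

Let Robot F's rate be r; then Robot H's rate is (4/3)r, so together (4/3 + 1)r = (7/3)r = 1/23.
Thus r = 3/161 per hour.
Robot F alone: 161/3 hours; Robot H alone: 161/4 hours.

161/3 hours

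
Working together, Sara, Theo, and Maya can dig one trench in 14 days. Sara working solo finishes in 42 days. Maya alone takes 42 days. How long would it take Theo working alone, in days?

Combined rate is 1/14 per day.
Known contribution: 1/42 + 1/42 = (1 + 1)/42 = 2/42 = 1/21 per day.
So Theo's rate is 1/14 − 1/21 = 1/42, meaning 42 days alone.

42 days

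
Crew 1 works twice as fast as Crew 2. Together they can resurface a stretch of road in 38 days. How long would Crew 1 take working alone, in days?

57 days

Let Crew 2's rate be r; then Crew 1's rate is 2r, so together (2 + 1)r = 3r = 1/38.
Thus r = 1/114 per day.
Crew 2 alone: 114 days; Crew 1 alone: 57 days.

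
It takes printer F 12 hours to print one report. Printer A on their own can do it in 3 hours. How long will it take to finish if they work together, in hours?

12/5 hours

With two workers the combined time is the product over the sum: 12·3/(12+3) = 36/15 = 12/5 hours.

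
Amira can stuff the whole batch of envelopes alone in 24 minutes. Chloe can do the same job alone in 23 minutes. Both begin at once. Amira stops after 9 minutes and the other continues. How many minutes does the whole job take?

In the first 9 minutes the combined rate is 47/552, so 141/184 of the job is done, leaving 43/184.
After Amira leaves the rate is 1/23 per minute; the remaining 43/184 takes 43/8 minutes.
Total = 9 + 43/8 = 115/8 minutes.

115/8 minutes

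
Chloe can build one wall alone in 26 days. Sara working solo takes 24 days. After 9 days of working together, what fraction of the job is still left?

29/104

Combined rate: 1/26 + 1/24 = (12 + 13)/312 = 25/312 per day.
In 9 days they complete 9·25/312 = 75/104 of the job.
So 29/104 remains.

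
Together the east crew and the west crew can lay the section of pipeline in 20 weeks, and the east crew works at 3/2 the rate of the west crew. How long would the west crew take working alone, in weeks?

Let the west crew's rate be r; then the east crew's rate is (3/2)r, so together (3/2 + 1)r = (5/2)r = 1/20.
Thus r = 1/50 per week.
The west crew alone: 50 weeks; the east crew alone: 100/3 weeks.

50 weeks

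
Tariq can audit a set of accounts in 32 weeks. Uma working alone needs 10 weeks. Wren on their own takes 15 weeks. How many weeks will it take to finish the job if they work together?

96/19 weeks

Combined rate: 1/32 + 1/10 + 1/15 = (15 + 48 + 32)/480 = 95/480 = 19/96 per week.
Time = 1 ÷ (19/96) = 96/19 weeks.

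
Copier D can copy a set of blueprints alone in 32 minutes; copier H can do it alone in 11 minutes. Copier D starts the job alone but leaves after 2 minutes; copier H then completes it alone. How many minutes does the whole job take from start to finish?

197/16 minutes

In 2 minutes copier D does 2/32 = 1/16 of the job, leaving 15/16.
Copier H works at 1/11 per minute, so finishing takes 15/16 ÷ 1/11 = 165/16 minutes.
Total time = 2 + 165/16 = 197/16 minutes.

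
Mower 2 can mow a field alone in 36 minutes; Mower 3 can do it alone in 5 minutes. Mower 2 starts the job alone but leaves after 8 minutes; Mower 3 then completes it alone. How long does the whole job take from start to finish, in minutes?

107/9 minutes

In 8 minutes Mower 2 does 8/36 = 2/9 of the job, leaving 7/9.
Mower 3 works at 1/5 per minute, so finishing takes 7/9 ÷ 1/5 = 35/9 minutes.
Total time = 8 + 35/9 = 107/9 minutes.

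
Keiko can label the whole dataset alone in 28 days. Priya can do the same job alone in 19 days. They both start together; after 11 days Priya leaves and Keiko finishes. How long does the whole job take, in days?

224/19 days

In the first 11 days the combined rate is 47/532, so 517/532 of the job is done, leaving 15/532.
After Priya leaves the rate is 1/28 per day; the remaining 15/532 takes 15/19 days.
Total = 11 + 15/19 = 224/19 days.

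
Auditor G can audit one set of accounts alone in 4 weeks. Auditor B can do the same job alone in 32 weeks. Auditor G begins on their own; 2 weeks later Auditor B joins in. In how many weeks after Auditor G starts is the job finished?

34/9 weeks

In the first 2 weeks Auditor G alone does 2/4 = 1/2 of the job, leaving 1/2.
Once everyone is working, combined rate: 1/4 + 1/32 = (8 + 1)/32 = 9/32 per week.
Remaining 1/2 at 9/32 per week takes 16/9 weeks.
Total from the start = 2 + 16/9 = 34/9 weeks.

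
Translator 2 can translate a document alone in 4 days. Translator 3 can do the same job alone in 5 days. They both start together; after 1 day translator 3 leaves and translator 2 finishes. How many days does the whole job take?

16/5 days

In the first 1 day the combined rate is 9/20, so 9/20 of the job is done, leaving 11/20.
After translator 3 leaves the rate is 1/4 per day; the remaining 11/20 takes 11/5 days.
Total = 1 + 11/5 = 16/5 days.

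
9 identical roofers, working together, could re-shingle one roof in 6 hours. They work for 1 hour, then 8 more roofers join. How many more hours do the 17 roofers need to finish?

45/17 hours

One roofer does 1/54 of the job per hour.
After 1 hour with 9 roofers, 1/6 is done (5/6 left).
With 17 roofers the rate is 17/54, so the rest takes 5/6 ÷ 17/54 = 45/17 hours.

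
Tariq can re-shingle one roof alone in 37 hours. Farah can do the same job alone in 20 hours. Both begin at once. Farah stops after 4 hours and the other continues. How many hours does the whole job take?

In the first 4 hours the combined rate is 57/740, so 57/185 of the job is done, leaving 128/185.
After Farah leaves the rate is 1/37 per hour; the remaining 128/185 takes 128/5 hours.
Total = 4 + 128/5 = 148/5 hours.

148/5 hours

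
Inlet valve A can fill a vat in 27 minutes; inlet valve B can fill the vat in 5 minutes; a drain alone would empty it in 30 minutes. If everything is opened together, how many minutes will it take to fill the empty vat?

Net rate = 1/27 + 1/5 − 1/30 = (10 + 54 − 9)/270 = 55/270 = 11/54 per minute.
Filling time = 1 ÷ (11/54) = 54/11 minutes.

54/11 minutes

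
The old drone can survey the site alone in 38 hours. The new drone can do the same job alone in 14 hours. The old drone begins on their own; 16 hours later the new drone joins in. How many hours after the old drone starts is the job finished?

285/13 hours

In the first 16 hours the old drone alone does 16/38 = 8/19 of the job, leaving 11/19.
Once everyone is working, combined rate: 1/38 + 1/14 = (7 + 19)/266 = 26/266 = 13/133 per hour.
Remaining 11/19 at 13/133 per hour takes 77/13 hours.
Total from the start = 16 + 77/13 = 285/13 hours.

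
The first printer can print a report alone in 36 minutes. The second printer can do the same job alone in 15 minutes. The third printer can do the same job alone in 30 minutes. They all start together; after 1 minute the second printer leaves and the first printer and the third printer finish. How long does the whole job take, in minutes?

In the first 1 minute the combined rate is 23/180, so 23/180 of the job is done, leaving 157/180.
After the second printer leaves the rate is 11/180 per minute; the remaining 157/180 takes 157/11 minutes.
Total = 1 + 157/11 = 168/11 minutes.

168/11 minutes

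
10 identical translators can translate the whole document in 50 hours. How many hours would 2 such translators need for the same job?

Total work is 10·50 = 500 translator-hours.
With 2 translators: 500/2 = 250 hours.

250 hours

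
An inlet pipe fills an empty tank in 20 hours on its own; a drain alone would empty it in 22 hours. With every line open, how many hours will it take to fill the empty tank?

Net rate = 1/20 − 1/22 = (11 − 10)/220 = 1/220 per hour.
Filling time = 1 ÷ (1/220) = 220 hours.

220 hours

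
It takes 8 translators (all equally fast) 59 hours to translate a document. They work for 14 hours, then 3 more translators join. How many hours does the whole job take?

514/11 hours

One translator does 1/472 of the job per hour.
After 14 hours with 8 translators, 14/59 is done (45/59 left).
With 11 translators the rate is 11/472, so the rest takes 45/59 ÷ 11/472 = 360/11 hours.
Total = 14 + 360/11 = 514/11 hours.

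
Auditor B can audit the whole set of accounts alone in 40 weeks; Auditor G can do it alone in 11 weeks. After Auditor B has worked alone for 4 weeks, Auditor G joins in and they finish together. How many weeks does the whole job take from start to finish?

200/17 weeks

In 4 weeks Auditor B does 4/40 = 1/10 of the job, leaving 9/10.
Auditor B and Auditor G together work at 51/440 per week, so finishing takes 9/10 ÷ 51/440 = 132/17 weeks.
Total time = 4 + 132/17 = 200/17 weeks.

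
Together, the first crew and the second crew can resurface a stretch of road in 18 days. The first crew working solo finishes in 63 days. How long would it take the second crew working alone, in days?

126/5 days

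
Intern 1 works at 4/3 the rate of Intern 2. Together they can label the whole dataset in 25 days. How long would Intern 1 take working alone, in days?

175/4 days

Let Intern 2's rate be r; then Intern 1's rate is (4/3)r, so together (4/3 + 1)r = (7/3)r = 1/25.
Thus r = 3/175 per day.
Intern 2 alone: 175/3 days; Intern 1 alone: 175/4 days.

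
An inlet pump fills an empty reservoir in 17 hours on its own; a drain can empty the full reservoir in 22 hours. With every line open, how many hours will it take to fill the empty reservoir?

Net rate = 1/17 − 1/22 = (22 − 17)/374 = 5/374 per hour.
Filling time = 1 ÷ (5/374) = 374/5 hours.

374/5 hours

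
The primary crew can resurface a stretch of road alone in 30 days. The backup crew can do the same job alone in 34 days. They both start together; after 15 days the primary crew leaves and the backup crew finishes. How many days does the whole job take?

In the first 15 days the combined rate is 16/255, so 16/17 of the job is done, leaving 1/17.
After the primary crew leaves the rate is 1/34 per day; the remaining 1/17 takes 2 days.
Total = 15 + 2 = 17 days.

17 days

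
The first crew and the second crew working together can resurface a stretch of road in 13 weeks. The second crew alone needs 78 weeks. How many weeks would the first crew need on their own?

78/5 weeks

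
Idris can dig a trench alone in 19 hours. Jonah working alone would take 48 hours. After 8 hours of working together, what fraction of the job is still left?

47/114

Combined rate: 1/19 + 1/48 = (48 + 19)/912 = 67/912 per hour.
In 8 hours they complete 8·67/912 = 67/114 of the job.
So 47/114 remains.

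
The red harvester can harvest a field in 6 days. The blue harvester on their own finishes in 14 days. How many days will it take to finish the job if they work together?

21/5 days

Combined rate: 1/6 + 1/14 = (7 + 3)/42 = 10/42 = 5/21 per day.
Time = 1 ÷ (5/21) = 21/5 days.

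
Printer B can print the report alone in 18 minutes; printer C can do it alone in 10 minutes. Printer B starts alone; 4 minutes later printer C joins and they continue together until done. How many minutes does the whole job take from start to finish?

9 minutes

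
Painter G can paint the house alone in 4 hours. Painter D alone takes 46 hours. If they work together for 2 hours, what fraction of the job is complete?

25/46

Combined rate: 1/4 + 1/46 = (23 + 2)/92 = 25/92 per hour.
In 2 hours they complete 2·25/92 = 25/46 of the job.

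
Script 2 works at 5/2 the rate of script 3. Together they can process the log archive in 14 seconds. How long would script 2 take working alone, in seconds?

Let script 3's rate be r; then script 2's rate is (5/2)r, so together (5/2 + 1)r = (7/2)r = 1/14.
Thus r = 1/49 per second.
Script 3 alone: 49 seconds; script 2 alone: 98/5 seconds.

98/5 seconds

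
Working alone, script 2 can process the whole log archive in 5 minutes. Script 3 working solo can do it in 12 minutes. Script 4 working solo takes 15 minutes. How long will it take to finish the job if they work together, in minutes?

20/7 minutes

Combined rate: 1/5 + 1/12 + 1/15 = (12 + 5 + 4)/60 = 21/60 = 7/20 per minute.
Time = 1 ÷ (7/20) = 20/7 minutes.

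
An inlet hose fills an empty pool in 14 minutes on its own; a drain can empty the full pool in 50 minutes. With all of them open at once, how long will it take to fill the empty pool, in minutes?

Net rate = 1/14 − 1/50 = (25 − 7)/350 = 18/350 = 9/175 per minute.
Filling time = 1 ÷ (9/175) = 175/9 minutes.

175/9 minutes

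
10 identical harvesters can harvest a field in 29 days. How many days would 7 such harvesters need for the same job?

290/7 days

Total work is 10·29 = 290 harvester-days.
With 7 harvesters: 290/7 days.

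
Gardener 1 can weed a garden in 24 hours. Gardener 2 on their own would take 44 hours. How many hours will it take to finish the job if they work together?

264/17 hours

Combined rate: 1/24 + 1/44 = (11 + 6)/264 = 17/264 per hour.
Time = 1 ÷ (17/264) = 264/17 hours.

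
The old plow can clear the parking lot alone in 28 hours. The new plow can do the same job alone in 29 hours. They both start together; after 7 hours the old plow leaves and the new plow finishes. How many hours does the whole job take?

In the first 7 hours the combined rate is 57/812, so 57/116 of the job is done, leaving 59/116.
After the old plow leaves the rate is 1/29 per hour; the remaining 59/116 takes 59/4 hours.
Total = 7 + 59/4 = 87/4 hours.

87/4 hours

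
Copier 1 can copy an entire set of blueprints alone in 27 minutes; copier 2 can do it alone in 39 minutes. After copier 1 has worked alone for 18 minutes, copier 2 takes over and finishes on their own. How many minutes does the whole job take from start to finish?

31 minutes

In 18 minutes copier 1 does 18/27 = 2/3 of the job, leaving 1/3.
Copier 2 works at 1/39 per minute, so finishing takes 1/3 ÷ 1/39 = 13 minutes.
Total time = 18 + 13 = 31 minutes.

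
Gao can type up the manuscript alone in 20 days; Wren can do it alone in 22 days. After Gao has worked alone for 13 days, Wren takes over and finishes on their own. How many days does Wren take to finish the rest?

In 13 days Gao does 13/20 of the job, leaving 7/20.
Wren works at 1/22 per day, so finishing takes 7/20 ÷ 1/22 = 77/10 days.

77/10 days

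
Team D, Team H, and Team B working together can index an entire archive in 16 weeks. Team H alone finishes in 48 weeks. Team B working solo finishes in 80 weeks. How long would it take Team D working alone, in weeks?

Combined rate is 1/16 per week.
Known contribution: 1/48 + 1/80 = (5 + 3)/240 = 8/240 = 1/30 per week.
So Team D's rate is 1/16 − 1/30 = 7/240, meaning 240/7 weeks alone.

240/7 weeks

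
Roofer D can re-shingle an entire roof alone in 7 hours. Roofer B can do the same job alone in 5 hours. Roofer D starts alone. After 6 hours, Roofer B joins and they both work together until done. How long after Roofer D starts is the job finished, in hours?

In the first 6 hours Roofer D alone does 6/7 of the job, leaving 1/7.
Once everyone is working, combined rate: 1/7 + 1/5 = (5 + 7)/35 = 12/35 per hour.
Remaining 1/7 at 12/35 per hour takes 5/12 hours.
Total from the start = 6 + 5/12 = 77/12 hours.

77/12 hours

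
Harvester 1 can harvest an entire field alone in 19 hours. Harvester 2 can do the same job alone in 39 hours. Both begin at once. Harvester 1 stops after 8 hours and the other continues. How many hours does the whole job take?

429/19 hours

In the first 8 hours the combined rate is 58/741, so 464/741 of the job is done, leaving 277/741.
After harvester 1 leaves the rate is 1/39 per hour; the remaining 277/741 takes 277/19 hours.
Total = 8 + 277/19 = 429/19 hours.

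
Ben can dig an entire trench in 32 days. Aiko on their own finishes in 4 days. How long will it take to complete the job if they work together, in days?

With two workers the combined time is the product over the sum: 32·4/(32+4) = 128/36 = 32/9 days.

32/9 days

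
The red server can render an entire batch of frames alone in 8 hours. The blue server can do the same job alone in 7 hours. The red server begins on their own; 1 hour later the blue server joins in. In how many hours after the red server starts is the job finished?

64/15 hours

In the first 1 hour the red server alone does 1/8 of the job, leaving 7/8.
Once everyone is working, combined rate: 1/8 + 1/7 = (7 + 8)/56 = 15/56 per hour.
Remaining 7/8 at 15/56 per hour takes 49/15 hours.
Total from the start = 1 + 49/15 = 64/15 hours.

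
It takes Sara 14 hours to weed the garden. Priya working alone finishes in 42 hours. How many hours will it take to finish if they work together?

Combined rate: 1/14 + 1/42 = (3 + 1)/42 = 4/42 = 2/21 per hour.
Time = 1 ÷ (2/21) = 21/2 hours.

21/2 hours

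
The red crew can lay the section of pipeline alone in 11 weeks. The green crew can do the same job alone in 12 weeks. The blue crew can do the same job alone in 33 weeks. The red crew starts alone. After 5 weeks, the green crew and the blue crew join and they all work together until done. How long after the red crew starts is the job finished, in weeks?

In the first 5 weeks the red crew alone does 5/11 of the job, leaving 6/11.
Once everyone is working, combined rate: 1/11 + 1/12 + 1/33 = (12 + 11 + 4)/132 = 27/132 = 9/44 per week.
Remaining 6/11 at 9/44 per week takes 8/3 weeks.
Total from the start = 5 + 8/3 = 23/3 weeks.

23/3 weeks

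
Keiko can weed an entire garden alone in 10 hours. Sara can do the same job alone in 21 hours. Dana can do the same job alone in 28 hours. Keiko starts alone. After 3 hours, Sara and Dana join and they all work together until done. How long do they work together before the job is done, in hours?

42/11 hours

In the first 3 hours Keiko alone does 3/10 of the job, leaving 7/10.
Once everyone is working, combined rate: 1/10 + 1/21 + 1/28 = (42 + 20 + 15)/420 = 77/420 = 11/60 per hour.
Remaining 7/10 at 11/60 per hour takes 42/11 hours.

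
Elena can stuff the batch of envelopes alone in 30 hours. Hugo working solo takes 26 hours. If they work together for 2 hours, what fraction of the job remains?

167/195

Combined rate: 1/30 + 1/26 = (13 + 15)/390 = 28/390 = 14/195 per hour.
In 2 hours they complete 2·14/195 = 28/195 of the job.
So 167/195 remains.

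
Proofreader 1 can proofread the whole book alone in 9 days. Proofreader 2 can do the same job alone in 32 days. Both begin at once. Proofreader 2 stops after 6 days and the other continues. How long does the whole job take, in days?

In the first 6 days the combined rate is 41/288, so 41/48 of the job is done, leaving 7/48.
After proofreader 2 leaves the rate is 1/9 per day; the remaining 7/48 takes 21/16 days.
Total = 6 + 21/16 = 117/16 days.

117/16 days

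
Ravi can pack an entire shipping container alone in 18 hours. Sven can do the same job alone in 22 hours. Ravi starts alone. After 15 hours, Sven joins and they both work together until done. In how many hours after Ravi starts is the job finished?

333/20 hours

In the first 15 hours Ravi alone does 15/18 = 5/6 of the job, leaving 1/6.
Once everyone is working, combined rate: 1/18 + 1/22 = (11 + 9)/198 = 20/198 = 10/99 per hour.
Remaining 1/6 at 10/99 per hour takes 33/20 hours.
Total from the start = 15 + 33/20 = 333/20 hours.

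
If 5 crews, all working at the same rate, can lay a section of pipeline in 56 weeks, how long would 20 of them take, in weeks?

14 weeks

Total work is 5·56 = 280 crew-weeks.
With 20 crews: 280/20 = 14 weeks.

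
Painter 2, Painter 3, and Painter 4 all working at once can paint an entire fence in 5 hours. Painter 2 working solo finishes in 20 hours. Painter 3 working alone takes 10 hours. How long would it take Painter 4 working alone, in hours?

Combined rate is 1/5 per hour.
Known contribution: 1/20 + 1/10 = (1 + 2)/20 = 3/20 per hour.
So Painter 4's rate is 1/5 − 3/20 = 1/20, meaning 20 hours alone.

20 hours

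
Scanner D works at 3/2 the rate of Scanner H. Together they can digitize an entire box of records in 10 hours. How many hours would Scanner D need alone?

50/3 hours

Let Scanner H's rate be r; then Scanner D's rate is (3/2)r, so together (3/2 + 1)r = (5/2)r = 1/10.
Thus r = 1/25 per hour.
Scanner H alone: 25 hours; Scanner D alone: 50/3 hours.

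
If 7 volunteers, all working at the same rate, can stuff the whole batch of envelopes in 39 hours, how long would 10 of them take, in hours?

Total work is 7·39 = 273 volunteer-hours.
With 10 volunteers: 273/10 hours.

273/10 hours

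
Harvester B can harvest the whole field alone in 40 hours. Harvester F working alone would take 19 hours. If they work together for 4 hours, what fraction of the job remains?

Combined rate: 1/40 + 1/19 = (19 + 40)/760 = 59/760 per hour.
In 4 hours they complete 4·59/760 = 59/190 of the job.
So 131/190 remains.

131/190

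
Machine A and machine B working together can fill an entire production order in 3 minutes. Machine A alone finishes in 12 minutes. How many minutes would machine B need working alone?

4 minutes

Combined rate is 1/3 per minute.
Known contribution: 1/12 per minute.
So machine B's rate is 1/3 − 1/12 = 1/4, meaning 4 minutes alone.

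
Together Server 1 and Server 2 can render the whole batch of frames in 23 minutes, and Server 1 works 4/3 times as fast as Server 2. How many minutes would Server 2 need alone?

Let Server 2's rate be r; then Server 1's rate is (4/3)r, so together (4/3 + 1)r = (7/3)r = 1/23.
Thus r = 3/161 per minute.
Server 2 alone: 161/3 minutes; Server 1 alone: 161/4 minutes.

161/3 minutes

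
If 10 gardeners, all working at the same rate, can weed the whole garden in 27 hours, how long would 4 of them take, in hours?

Total work is 10·27 = 270 gardener-hours.
With 4 gardeners: 270/4 = 135/2 hours.

135/2 hours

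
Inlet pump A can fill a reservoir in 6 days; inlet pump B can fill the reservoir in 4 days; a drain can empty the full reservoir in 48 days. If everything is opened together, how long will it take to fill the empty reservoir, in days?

48/19 days

Net rate = 1/6 + 1/4 − 1/48 = (8 + 12 − 1)/48 = 19/48 per day.
Filling time = 1 ÷ (19/48) = 48/19 days.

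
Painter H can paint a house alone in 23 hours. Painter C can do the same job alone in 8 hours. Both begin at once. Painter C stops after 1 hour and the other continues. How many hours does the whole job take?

In the first 1 hour the combined rate is 31/184, so 31/184 of the job is done, leaving 153/184.
After Painter C leaves the rate is 1/23 per hour; the remaining 153/184 takes 153/8 hours.
Total = 1 + 153/8 = 161/8 hours.

161/8 hours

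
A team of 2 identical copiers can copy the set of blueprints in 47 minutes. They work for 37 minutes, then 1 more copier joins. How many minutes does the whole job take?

131/3 minutes

One copier does 1/94 of the job per minute.
After 37 minutes with 2 copiers, 37/47 is done (10/47 left).
With 3 copiers the rate is 3/94, so the rest takes 10/47 ÷ 3/94 = 20/3 minutes.
Total = 37 + 20/3 = 131/3 minutes.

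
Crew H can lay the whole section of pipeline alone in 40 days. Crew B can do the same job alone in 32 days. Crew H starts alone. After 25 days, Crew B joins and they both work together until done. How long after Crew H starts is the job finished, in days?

95/3 days

In the first 25 days Crew H alone does 25/40 = 5/8 of the job, leaving 3/8.
Once everyone is working, combined rate: 1/40 + 1/32 = (4 + 5)/160 = 9/160 per day.
Remaining 3/8 at 9/160 per day takes 20/3 days.
Total from the start = 25 + 20/3 = 95/3 days.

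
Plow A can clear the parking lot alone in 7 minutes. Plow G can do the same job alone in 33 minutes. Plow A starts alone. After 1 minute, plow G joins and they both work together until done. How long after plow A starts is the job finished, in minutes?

In the first 1 minute plow A alone does 1/7 of the job, leaving 6/7.
Once everyone is working, combined rate: 1/7 + 1/33 = (33 + 7)/231 = 40/231 per minute.
Remaining 6/7 at 40/231 per minute takes 99/20 minutes.
Total from the start = 1 + 99/20 = 119/20 minutes.

119/20 minutes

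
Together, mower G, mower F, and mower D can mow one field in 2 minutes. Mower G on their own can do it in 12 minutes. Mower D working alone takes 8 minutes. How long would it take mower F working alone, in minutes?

Combined rate is 1/2 per minute.
Known contribution: 1/12 + 1/8 = (2 + 3)/24 = 5/24 per minute.
So mower F's rate is 1/2 − 5/24 = 7/24, meaning 24/7 minutes alone.

24/7 minutes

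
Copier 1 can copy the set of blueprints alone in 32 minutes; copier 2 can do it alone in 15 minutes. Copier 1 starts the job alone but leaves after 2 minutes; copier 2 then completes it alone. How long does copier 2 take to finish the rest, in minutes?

225/16 minutes

In 2 minutes copier 1 does 2/32 = 1/16 of the job, leaving 15/16.
Copier 2 works at 1/15 per minute, so finishing takes 15/16 ÷ 1/15 = 225/16 minutes.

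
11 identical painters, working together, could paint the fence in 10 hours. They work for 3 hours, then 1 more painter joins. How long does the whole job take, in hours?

One painter does 1/110 of the job per hour.
After 3 hours with 11 painters, 3/10 is done (7/10 left).
With 12 painters the rate is 12/110 = 6/55, so the rest takes 7/10 ÷ 6/55 = 77/12 hours.
Total = 3 + 77/12 = 113/12 hours.

113/12 hours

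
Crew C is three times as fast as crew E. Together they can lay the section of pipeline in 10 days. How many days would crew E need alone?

40 days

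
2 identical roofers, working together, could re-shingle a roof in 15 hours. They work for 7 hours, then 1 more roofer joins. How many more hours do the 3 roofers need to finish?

16/3 hours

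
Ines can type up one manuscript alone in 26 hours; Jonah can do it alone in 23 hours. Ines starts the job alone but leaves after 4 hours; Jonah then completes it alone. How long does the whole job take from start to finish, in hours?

305/13 hours

In 4 hours Ines does 4/26 = 2/13 of the job, leaving 11/13.
Jonah works at 1/23 per hour, so finishing takes 11/13 ÷ 1/23 = 253/13 hours.
Total time = 4 + 253/13 = 305/13 hours.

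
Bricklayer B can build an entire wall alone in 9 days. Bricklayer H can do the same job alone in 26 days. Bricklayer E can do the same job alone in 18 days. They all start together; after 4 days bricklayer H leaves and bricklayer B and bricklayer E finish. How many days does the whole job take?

In the first 4 days the combined rate is 8/39, so 32/39 of the job is done, leaving 7/39.
After bricklayer H leaves the rate is 1/6 per day; the remaining 7/39 takes 14/13 days.
Total = 4 + 14/13 = 66/13 days.

66/13 days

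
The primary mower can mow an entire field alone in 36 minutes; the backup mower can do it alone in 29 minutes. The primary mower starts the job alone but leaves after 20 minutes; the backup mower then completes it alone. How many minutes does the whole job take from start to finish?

In 20 minutes the primary mower does 20/36 = 5/9 of the job, leaving 4/9.
The backup mower works at 1/29 per minute, so finishing takes 4/9 ÷ 1/29 = 116/9 minutes.
Total time = 20 + 116/9 = 296/9 minutes.

296/9 minutes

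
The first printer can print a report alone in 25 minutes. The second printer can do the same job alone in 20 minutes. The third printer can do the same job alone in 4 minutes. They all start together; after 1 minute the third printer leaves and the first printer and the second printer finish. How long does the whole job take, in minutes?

In the first 1 minute the combined rate is 17/50, so 17/50 of the job is done, leaving 33/50.
After the third printer leaves the rate is 9/100 per minute; the remaining 33/50 takes 22/3 minutes.
Total = 1 + 22/3 = 25/3 minutes.

25/3 minutes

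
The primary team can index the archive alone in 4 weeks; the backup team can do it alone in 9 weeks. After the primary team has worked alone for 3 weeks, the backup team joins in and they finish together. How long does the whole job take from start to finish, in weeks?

48/13 weeks

In 3 weeks the primary team does 3/4 of the job, leaving 1/4.
The primary team and the backup team together work at 13/36 per week, so finishing takes 1/4 ÷ 13/36 = 9/13 weeks.
Total time = 3 + 9/13 = 48/13 weeks.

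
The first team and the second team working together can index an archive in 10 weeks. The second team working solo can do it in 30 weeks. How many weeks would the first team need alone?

15 weeks

Combined rate is 1/10 per week.
Known contribution: 1/30 per week.
So the first team's rate is 1/10 − 1/30 = 1/15, meaning 15 weeks alone.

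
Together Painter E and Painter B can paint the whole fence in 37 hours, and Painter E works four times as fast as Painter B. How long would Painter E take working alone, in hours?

185/4 hours

Let Painter B's rate be r; then Painter E's rate is 4r, so together (4 + 1)r = 5r = 1/37.
Thus r = 1/185 per hour.
Painter B alone: 185 hours; Painter E alone: 185/4 hours.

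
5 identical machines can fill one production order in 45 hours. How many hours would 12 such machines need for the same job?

Total work is 5·45 = 225 machine-hours.
With 12 machines: 225/12 = 75/4 hours.

75/4 hours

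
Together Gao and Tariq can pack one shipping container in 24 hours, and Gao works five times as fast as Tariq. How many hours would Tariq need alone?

144 hours

Let Tariq's rate be r; then Gao's rate is 5r, so together (5 + 1)r = 6r = 1/24.
Thus r = 1/144 per hour.
Tariq alone: 144 hours; Gao alone: 144/5 hours.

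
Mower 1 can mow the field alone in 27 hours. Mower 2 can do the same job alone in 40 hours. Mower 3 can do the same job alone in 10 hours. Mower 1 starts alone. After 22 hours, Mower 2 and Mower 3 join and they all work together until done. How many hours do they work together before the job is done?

In the first 22 hours Mower 1 alone does 22/27 of the job, leaving 5/27.
Once everyone is working, combined rate: 1/27 + 1/40 + 1/10 = (40 + 27 + 108)/1080 = 175/1080 = 35/216 per hour.
Remaining 5/27 at 35/216 per hour takes 8/7 hours.

8/7 hours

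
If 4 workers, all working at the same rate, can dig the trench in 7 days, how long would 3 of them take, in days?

28/3 days

Total work is 4·7 = 28 worker-days.
With 3 workers: 28/3 days.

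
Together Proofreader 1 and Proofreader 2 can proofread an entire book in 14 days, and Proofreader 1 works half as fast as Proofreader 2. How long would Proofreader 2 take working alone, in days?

21 days

Let Proofreader 2's rate be r; then Proofreader 1's rate is (1/2)r, so together (1/2 + 1)r = (3/2)r = 1/14.
Thus r = 1/21 per day.
Proofreader 2 alone: 21 days; Proofreader 1 alone: 42 days.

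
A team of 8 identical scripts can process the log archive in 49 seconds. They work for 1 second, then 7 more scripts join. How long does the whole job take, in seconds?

133/5 seconds

One script does 1/392 of the job per second.
After 1 second with 8 scripts, 1/49 is done (48/49 left).
With 15 scripts the rate is 15/392, so the rest takes 48/49 ÷ 15/392 = 128/5 seconds.
Total = 1 + 128/5 = 133/5 seconds.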